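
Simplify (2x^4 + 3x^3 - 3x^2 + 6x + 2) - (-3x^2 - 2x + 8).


Distribute the minus sign:
  (2x^4 + 3x^3 - 3x^2 + 6x + 2)
- (-3x^2 - 2x + 8)
Negate second polynomial: 3x^2 + 2x - 8
Add: 2x^4 + 3x^3 + 8x - 6


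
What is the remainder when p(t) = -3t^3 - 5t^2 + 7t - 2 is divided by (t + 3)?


By the Remainder Theorem, the remainder equals p(-3):
  -3*(-3)^3 = 81
  -5*(-3)^2 = -45
  7*(-3)^1 = -21
  constant: -2
Sum: 81 - 45 - 21 - 2 = 13


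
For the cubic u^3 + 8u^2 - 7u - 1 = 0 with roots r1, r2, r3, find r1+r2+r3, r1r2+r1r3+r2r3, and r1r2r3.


Monic cubic u^3+bu^2+cu+d=0: sum=-b, pairwise sum=c, product=-d.
b=8, c=-7, d=-1
r1+r2+r3 = -8
r1r2+r1r3+r2r3 = -7
r1r2r3 = 1


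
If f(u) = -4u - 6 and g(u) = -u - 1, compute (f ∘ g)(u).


Substitute g(u) into f:
f(g(u)) = -4*(-u - 1) + (-6)
Expand and combine: 4u - 2


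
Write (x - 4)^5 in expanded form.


Expand (x - 4)^5 by repeated multiplication:
  (x - 4)^2 = x^2 - 8x + 16
  (x - 4)^3 = x^3 - 12x^2 + 48x - 64
  (x - 4)^4 = x^4 - 16x^3 + 96x^2 - 256x + 256
= x^5 - 20x^4 + 160x^3 - 640x^2 + 1280x - 1024


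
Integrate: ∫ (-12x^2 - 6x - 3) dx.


Reverse power rule on each term:
  ∫ -12x^2 dx = -4x^3
  ∫ -6x dx = -3x^2
  ∫ -3 dx = -3x
F(x) = -4x^3 - 3x^2 - 3x + C


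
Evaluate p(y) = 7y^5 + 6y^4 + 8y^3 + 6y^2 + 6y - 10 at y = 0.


Using direct substitution:
  7 * (0)^5 = 0
  6 * (0)^4 = 0
  8 * (0)^3 = 0
  6 * (0)^2 = 0
  6 * (0)^1 = 0
  constant: -10
Sum = 0 + 0 + 0 + 0 + 0 - 10 = -10


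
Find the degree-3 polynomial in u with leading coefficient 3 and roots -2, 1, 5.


p(u) = 3(u + 2)(u - 1)(u - 5)
Expand: 3u^3 - 12u^2 - 21u + 30


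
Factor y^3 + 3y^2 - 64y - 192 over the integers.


Try integer roots (divisors of -192). y=-3: p(-3)=0.
Divide out (y + 3): quotient is y^2 - 64.
Factor the quadratic: (y - 8)(y + 8)
Result: (y + 3)(y - 8)(y + 8)


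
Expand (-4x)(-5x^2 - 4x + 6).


Distribute each term of the first polynomial:
  (-4x)(-5x^2 - 4x + 6) = 20x^3 + 16x^2 - 24x
Sum: 20x^3 + 16x^2 - 24x


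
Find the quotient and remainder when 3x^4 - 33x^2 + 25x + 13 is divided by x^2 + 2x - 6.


(3x^4 - 33x^2 + 25x + 13) / (x^2 + 2x - 6)
Step 1: 3x^2 * (x^2 + 2x - 6) = 3x^4 + 6x^3 - 18x^2; subtract.
Step 2: -6x * (x^2 + 2x - 6) = -6x^3 - 12x^2 + 36x; subtract.
Step 3: -3 * (x^2 + 2x - 6) = -3x^2 - 6x + 18; subtract.
Quotient: 3x^2 - 6x - 3, Remainder: -5x - 5


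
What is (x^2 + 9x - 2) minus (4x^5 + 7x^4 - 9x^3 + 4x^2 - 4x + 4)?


Distribute the minus sign:
  (x^2 + 9x - 2)
- (4x^5 + 7x^4 - 9x^3 + 4x^2 - 4x + 4)
Negate second polynomial: -4x^5 - 7x^4 + 9x^3 - 4x^2 + 4x - 4
Add: -4x^5 - 7x^4 + 9x^3 - 3x^2 + 13x - 6


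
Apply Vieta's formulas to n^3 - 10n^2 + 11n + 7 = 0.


Monic cubic n^3+bn^2+cn+d=0: sum=-b, pairwise sum=c, product=-d.
b=-10, c=11, d=7
r1+r2+r3 = 10
r1r2+r1r3+r2r3 = 11
r1r2r3 = -7


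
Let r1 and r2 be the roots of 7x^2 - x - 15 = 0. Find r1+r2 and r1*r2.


For ax^2+bx+c=0: sum = -b/a, product = c/a.
a=7, b=-1, c=-15
Sum = -(-1)/7 = 1/7
Product = (-15)/7 = -15/7


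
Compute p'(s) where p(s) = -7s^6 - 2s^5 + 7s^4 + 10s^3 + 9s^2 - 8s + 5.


Apply the power rule term by term:
  d/ds(-7s^6) = -42s^5
  d/ds(-2s^5) = -10s^4
  d/ds(7s^4) = 28s^3
  d/ds(10s^3) = 30s^2
  d/ds(9s^2) = 18s
  d/ds(-8s) = -8
  d/ds(5) = 0
p'(s) = -42s^5 - 10s^4 + 28s^3 + 30s^2 + 18s - 8


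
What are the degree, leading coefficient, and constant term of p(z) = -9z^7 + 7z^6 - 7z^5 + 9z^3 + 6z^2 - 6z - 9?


Highest power of z is 7, with coefficient -9. Constant term is -9.
Degree = 7, leading coefficient = -9, constant term = -9


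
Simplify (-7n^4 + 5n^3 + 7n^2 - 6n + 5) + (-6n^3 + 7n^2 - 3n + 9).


Align terms by degree and add:
  -7n^4 + 5n^3 + 7n^2 - 6n + 5
  -6n^3 + 7n^2 - 3n + 9
= -7n^4 - n^3 + 14n^2 - 9n + 14


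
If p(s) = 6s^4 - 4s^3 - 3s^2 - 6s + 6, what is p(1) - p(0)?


p(1) = -1
p(0) = 6
p(1) - p(0) = -1 - 6 = -7


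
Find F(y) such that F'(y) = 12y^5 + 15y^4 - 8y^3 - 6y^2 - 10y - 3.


Reverse power rule on each term:
  ∫ 12y^5 dy = 2y^6
  ∫ 15y^4 dy = 3y^5
  ∫ -8y^3 dy = -2y^4
  ∫ -6y^2 dy = -2y^3
  ∫ -10y dy = -5y^2
  ∫ -3 dy = -3y
F(y) = 2y^6 + 3y^5 - 2y^4 - 2y^3 - 5y^2 - 3y + C


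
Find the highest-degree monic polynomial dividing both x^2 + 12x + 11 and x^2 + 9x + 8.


Factor each:
  x^2 + 12x + 11 = (x + 1)(x + 11)
  x^2 + 9x + 8 = (x + 1)(x + 8)
Common monic factor: x + 1


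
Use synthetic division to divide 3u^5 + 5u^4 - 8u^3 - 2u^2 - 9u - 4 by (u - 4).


Synthetic division with c = 4. Coefficients: 3, 5, -8, -2, -9, -4
Bring down 3.
  3 * 4 = 12; 12 + 5 = 17
  17 * 4 = 68; 68 - 8 = 60
  60 * 4 = 240; 240 - 2 = 238
  238 * 4 = 952; 952 - 9 = 943
  943 * 4 = 3772; 3772 - 4 = 3768
Quotient: 3u^4 + 17u^3 + 60u^2 + 238u + 943, Remainder: 3768


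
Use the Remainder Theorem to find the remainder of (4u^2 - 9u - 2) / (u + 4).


By the Remainder Theorem, the remainder equals p(-4):
  4*(-4)^2 = 64
  -9*(-4)^1 = 36
  constant: -2
Sum: 64 + 36 - 2 = 98


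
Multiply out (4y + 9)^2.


Expand (4y + 9)^2 by repeated multiplication:
= 16y^2 + 72y + 81


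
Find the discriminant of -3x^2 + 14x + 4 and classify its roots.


D = b^2 - 4ac = (14)^2 - 4(-3)(4) = 196 + 48 = 244
Since D > 0: two distinct irrational roots


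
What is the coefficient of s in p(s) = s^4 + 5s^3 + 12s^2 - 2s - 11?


Read off the coefficient of s: -2


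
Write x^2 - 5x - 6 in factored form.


Roots satisfy r1 + r2 = -b/a = 5 and r1*r2 = c/a = -6.
So r1 = -1, r2 = 6.
x^2 - 5x - 6 = (x - r1)(x - r2) = (x + 1)(x - 6)


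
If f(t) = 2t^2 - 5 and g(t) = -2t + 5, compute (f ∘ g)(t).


Substitute g(t) into f:
f(g(t)) = 2*(-2t + 5)^2 + (-5)
(-2t + 5)^2 = 4t^2 - 20t + 25
Expand and combine: 8t^2 - 40t + 45


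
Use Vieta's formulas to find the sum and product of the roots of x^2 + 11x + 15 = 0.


For ax^2+bx+c=0: sum = -b/a, product = c/a.
a=1, b=11, c=15
Sum = -(11)/1 = -11
Product = (15)/1 = 15


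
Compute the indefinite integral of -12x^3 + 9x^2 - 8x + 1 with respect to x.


Reverse power rule on each term:
  ∫ -12x^3 dx = -3x^4
  ∫ 9x^2 dx = 3x^3
  ∫ -8x dx = -4x^2
  ∫ 1 dx = x
F(x) = -3x^4 + 3x^3 - 4x^2 + x + C


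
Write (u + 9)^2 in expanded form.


Expand (u + 9)^2 by repeated multiplication:
= u^2 + 18u + 81


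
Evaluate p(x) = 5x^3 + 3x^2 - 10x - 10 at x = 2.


Using direct substitution:
  5 * (2)^3 = 40
  3 * (2)^2 = 12
  -10 * (2)^1 = -20
  constant: -10
Sum = 40 + 12 - 20 - 10 = 22


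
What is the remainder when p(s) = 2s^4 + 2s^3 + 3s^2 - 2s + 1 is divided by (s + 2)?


By the Remainder Theorem, the remainder equals p(-2):
  2*(-2)^4 = 32
  2*(-2)^3 = -16
  3*(-2)^2 = 12
  -2*(-2)^1 = 4
  constant: 1
Sum: 32 - 16 + 12 + 4 + 1 = 33


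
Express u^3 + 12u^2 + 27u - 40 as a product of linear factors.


Try integer roots (divisors of -40). u=1: p(1)=0.
Divide out (u - 1): quotient is u^2 + 13u + 40.
Factor the quadratic: (u + 5)(u + 8)
Result: (u - 1)(u + 5)(u + 8)


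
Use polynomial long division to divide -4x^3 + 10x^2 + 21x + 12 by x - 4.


(-4x^3 + 10x^2 + 21x + 12) / (x - 4)
Step 1: -4x^2 * (x - 4) = -4x^3 + 16x^2; subtract.
Step 2: -6x * (x - 4) = -6x^2 + 24x; subtract.
Step 3: -3 * (x - 4) = -3x + 12; subtract.
Quotient: -4x^2 - 6x - 3, Remainder: 0


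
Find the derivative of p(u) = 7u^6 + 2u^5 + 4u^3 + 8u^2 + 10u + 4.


Apply the power rule term by term:
  d/du(7u^6) = 42u^5
  d/du(2u^5) = 10u^4
  d/du(4u^3) = 12u^2
  d/du(8u^2) = 16u
  d/du(10u) = 10
  d/du(4) = 0
p'(u) = 42u^5 + 10u^4 + 12u^2 + 16u + 10


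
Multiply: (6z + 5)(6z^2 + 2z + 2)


Distribute each term of the first polynomial:
  (6z)(6z^2 + 2z + 2) = 36z^3 + 12z^2 + 12z
  (5)(6z^2 + 2z + 2) = 30z^2 + 10z + 10
Sum: 36z^3 + 42z^2 + 22z + 10


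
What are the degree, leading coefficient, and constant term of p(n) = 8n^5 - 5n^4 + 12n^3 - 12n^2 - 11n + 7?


Highest power of n is 5, with coefficient 8. Constant term is 7.
Degree = 5, leading coefficient = 8, constant term = 7


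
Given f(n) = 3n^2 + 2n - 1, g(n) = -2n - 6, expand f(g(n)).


Substitute g(n) into f:
f(g(n)) = 3*(-2n - 6)^2 + 2*(-2n - 6) + (-1)
(-2n - 6)^2 = 4n^2 + 24n + 36
Expand and combine: 12n^2 + 68n + 95


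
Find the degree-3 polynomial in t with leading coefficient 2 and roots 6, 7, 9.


p(t) = 2(t - 6)(t - 7)(t - 9)
Expand: 2t^3 - 44t^2 + 318t - 756


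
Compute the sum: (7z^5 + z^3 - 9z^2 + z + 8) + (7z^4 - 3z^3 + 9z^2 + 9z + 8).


Align terms by degree and add:
  7z^5 + z^3 - 9z^2 + z + 8
+ 7z^4 - 3z^3 + 9z^2 + 9z + 8
= 7z^5 + 7z^4 - 2z^3 + 10z + 16


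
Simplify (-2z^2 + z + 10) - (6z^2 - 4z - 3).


Distribute the minus sign:
  (-2z^2 + z + 10)
- (6z^2 - 4z - 3)
Negate second polynomial: -6z^2 + 4z + 3
Add: -8z^2 + 5z + 13


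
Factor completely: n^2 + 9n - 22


Roots satisfy r1 + r2 = -b/a = -9 and r1*r2 = c/a = -22.
So r1 = 2, r2 = -11.
n^2 + 9n - 22 = (n - r1)(n - r2) = (n - 2)(n + 11)


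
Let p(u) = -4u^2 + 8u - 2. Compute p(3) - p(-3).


p(3) = -14
p(-3) = -62
p(3) - p(-3) = -14 + 62 = 48


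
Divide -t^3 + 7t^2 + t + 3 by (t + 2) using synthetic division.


Synthetic division with c = -2. Coefficients: -1, 7, 1, 3
Bring down -1.
  -1 * -2 = 2; 2 + 7 = 9
  9 * -2 = -18; -18 + 1 = -17
  -17 * -2 = 34; 34 + 3 = 37
Quotient: -t^2 + 9t - 17, Remainder: 37


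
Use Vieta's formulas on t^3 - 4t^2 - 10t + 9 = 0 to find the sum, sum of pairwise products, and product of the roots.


Monic cubic t^3+bt^2+ct+d=0: sum=-b, pairwise sum=c, product=-d.
b=-4, c=-10, d=9
r1+r2+r3 = 4
r1r2+r1r3+r2r3 = -10
r1r2r3 = -9


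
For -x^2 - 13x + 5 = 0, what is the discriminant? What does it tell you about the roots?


D = b^2 - 4ac = (-13)^2 - 4(-1)(5) = 169 + 20 = 189
Since D > 0: two distinct irrational roots


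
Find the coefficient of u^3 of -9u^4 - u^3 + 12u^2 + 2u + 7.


Read off the coefficient of u^3: -1


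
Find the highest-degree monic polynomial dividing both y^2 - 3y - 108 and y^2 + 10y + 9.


Factor each:
  y^2 - 3y - 108 = (y + 9)(y - 12)
  y^2 + 10y + 9 = (y + 9)(y + 1)
Common monic factor: y + 9


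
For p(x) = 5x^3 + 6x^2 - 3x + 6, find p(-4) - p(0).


p(-4) = -206
p(0) = 6
p(-4) - p(0) = -206 - 6 = -212


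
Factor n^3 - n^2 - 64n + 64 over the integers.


Try integer roots (divisors of 64). n=1: p(1)=0.
Divide out (n - 1): quotient is n^2 - 64.
Factor the quadratic: (n + 8)(n - 8)
Result: (n - 1)(n + 8)(n - 8)


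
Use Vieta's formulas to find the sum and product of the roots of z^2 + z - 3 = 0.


For az^2+bz+c=0: sum = -b/a, product = c/a.
a=1, b=1, c=-3
Sum = -(1)/1 = -1
Product = (-3)/1 = -3


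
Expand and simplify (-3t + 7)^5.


Expand (-3t + 7)^5 by repeated multiplication:
  (-3t + 7)^2 = 9t^2 - 42t + 49
  (-3t + 7)^3 = -27t^3 + 189t^2 - 441t + 343
  (-3t + 7)^4 = 81t^4 - 756t^3 + 2646t^2 - 4116t + 2401
= -243t^5 + 2835t^4 - 13230t^3 + 30870t^2 - 36015t + 16807


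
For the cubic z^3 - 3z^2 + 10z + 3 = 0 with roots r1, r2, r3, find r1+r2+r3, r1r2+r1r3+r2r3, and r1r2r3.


Monic cubic z^3+bz^2+cz+d=0: sum=-b, pairwise sum=c, product=-d.
b=-3, c=10, d=3
r1+r2+r3 = 3
r1r2+r1r3+r2r3 = 10
r1r2r3 = -3


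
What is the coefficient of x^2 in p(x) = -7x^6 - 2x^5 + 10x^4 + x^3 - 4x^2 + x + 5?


Read off the coefficient of x^2: -4


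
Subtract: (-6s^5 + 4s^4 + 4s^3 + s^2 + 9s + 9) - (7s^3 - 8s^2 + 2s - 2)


Distribute the minus sign:
  (-6s^5 + 4s^4 + 4s^3 + s^2 + 9s + 9)
- (7s^3 - 8s^2 + 2s - 2)
Negate second polynomial: -7s^3 + 8s^2 - 2s + 2
Add: -6s^5 + 4s^4 - 3s^3 + 9s^2 + 7s + 11


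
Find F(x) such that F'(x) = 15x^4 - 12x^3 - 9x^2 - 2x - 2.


Reverse power rule on each term:
  ∫ 15x^4 dx = 3x^5
  ∫ -12x^3 dx = -3x^4
  ∫ -9x^2 dx = -3x^3
  ∫ -2x dx = -x^2
  ∫ -2 dx = -2x
F(x) = 3x^5 - 3x^4 - 3x^3 - x^2 - 2x + C


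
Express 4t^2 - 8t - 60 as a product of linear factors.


Roots satisfy r1 + r2 = -b/a = 2 and r1*r2 = c/a = -15.
So r1 = 5, r2 = -3.
4t^2 - 8t - 60 = 4(t - r1)(t - r2) = 4(t - 5)(t + 3)


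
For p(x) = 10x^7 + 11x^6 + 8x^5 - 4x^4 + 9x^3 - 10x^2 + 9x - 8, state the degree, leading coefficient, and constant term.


Highest power of x is 7, with coefficient 10. Constant term is -8.
Degree = 7, leading coefficient = 10, constant term = -8


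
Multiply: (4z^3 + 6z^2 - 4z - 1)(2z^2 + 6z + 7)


Distribute each term of the first polynomial:
  (4z^3)(2z^2 + 6z + 7) = 8z^5 + 24z^4 + 28z^3
  (6z^2)(2z^2 + 6z + 7) = 12z^4 + 36z^3 + 42z^2
  (-4z)(2z^2 + 6z + 7) = -8z^3 - 24z^2 - 28z
  (-1)(2z^2 + 6z + 7) = -2z^2 - 6z - 7
Sum: 8z^5 + 36z^4 + 56z^3 + 16z^2 - 34z - 7


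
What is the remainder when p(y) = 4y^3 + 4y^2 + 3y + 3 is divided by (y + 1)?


By the Remainder Theorem, the remainder equals p(-1):
  4*(-1)^3 = -4
  4*(-1)^2 = 4
  3*(-1)^1 = -3
  constant: 3
Sum: -4 + 4 - 3 + 3 = 0


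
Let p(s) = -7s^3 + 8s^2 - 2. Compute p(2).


Using direct substitution:
  -7 * (2)^3 = -56
  8 * (2)^2 = 32
  0 * (2)^1 = 0
  constant: -2
Sum = -56 + 32 + 0 - 2 = -26


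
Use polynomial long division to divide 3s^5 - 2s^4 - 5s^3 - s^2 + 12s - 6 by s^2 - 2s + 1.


(3s^5 - 2s^4 - 5s^3 - s^2 + 12s - 6) / (s^2 - 2s + 1)
Step 1: 3s^3 * (s^2 - 2s + 1) = 3s^5 - 6s^4 + 3s^3; subtract.
Step 2: 4s^2 * (s^2 - 2s + 1) = 4s^4 - 8s^3 + 4s^2; subtract.
Step 3: 0 * (s^2 - 2s + 1) = 0; subtract.
Step 4: -5 * (s^2 - 2s + 1) = -5s^2 + 10s - 5; subtract.
Quotient: 3s^3 + 4s^2 - 5, Remainder: 2s - 1


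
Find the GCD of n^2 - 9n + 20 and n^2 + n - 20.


Factor each:
  n^2 - 9n + 20 = (n - 4)(n - 5)
  n^2 + n - 20 = (n - 4)(n + 5)
Common monic factor: n - 4


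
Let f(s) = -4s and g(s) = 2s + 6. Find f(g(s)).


Substitute g(s) into f:
f(g(s)) = -4*(2s + 6)
Expand and combine: -8s - 24


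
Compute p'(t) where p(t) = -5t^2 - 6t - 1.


Apply the power rule term by term:
  d/dt(-5t^2) = -10t
  d/dt(-6t) = -6
  d/dt(-1) = 0
p'(t) = -10t - 6


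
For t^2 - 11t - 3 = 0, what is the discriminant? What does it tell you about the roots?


D = b^2 - 4ac = (-11)^2 - 4(1)(-3) = 121 + 12 = 133
Since D > 0: two distinct irrational roots


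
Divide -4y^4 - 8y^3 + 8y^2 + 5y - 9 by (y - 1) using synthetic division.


Synthetic division with c = 1. Coefficients: -4, -8, 8, 5, -9
Bring down -4.
  -4 * 1 = -4; -4 - 8 = -12
  -12 * 1 = -12; -12 + 8 = -4
  -4 * 1 = -4; -4 + 5 = 1
  1 * 1 = 1; 1 - 9 = -8
Quotient: -4y^3 - 12y^2 - 4y + 1, Remainder: -8


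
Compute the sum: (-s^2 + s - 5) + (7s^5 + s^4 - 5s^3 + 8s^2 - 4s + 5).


Align terms by degree and add:
  -s^2 + s - 5
+ 7s^5 + s^4 - 5s^3 + 8s^2 - 4s + 5
= 7s^5 + s^4 - 5s^3 + 7s^2 - 3s


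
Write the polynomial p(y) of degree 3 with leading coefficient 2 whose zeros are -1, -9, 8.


p(y) = 2(y + 1)(y + 9)(y - 8)
Expand: 2y^3 + 4y^2 - 142y - 144


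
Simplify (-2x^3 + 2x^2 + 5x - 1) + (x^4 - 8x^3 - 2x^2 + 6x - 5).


Align terms by degree and add:
  -2x^3 + 2x^2 + 5x - 1
+ x^4 - 8x^3 - 2x^2 + 6x - 5
= x^4 - 10x^3 + 11x - 6


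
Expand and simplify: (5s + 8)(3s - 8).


Distribute each term of the first polynomial:
  (5s)(3s - 8) = 15s^2 - 40s
  (8)(3s - 8) = 24s - 64
Sum: 15s^2 - 16s - 64


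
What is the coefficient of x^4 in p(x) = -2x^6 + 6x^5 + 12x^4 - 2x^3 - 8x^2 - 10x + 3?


Read off the coefficient of x^4: 12


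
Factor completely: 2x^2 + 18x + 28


Roots satisfy r1 + r2 = -b/a = -9 and r1*r2 = c/a = 14.
So r1 = -2, r2 = -7.
2x^2 + 18x + 28 = 2(x - r1)(x - r2) = 2(x + 2)(x + 7)


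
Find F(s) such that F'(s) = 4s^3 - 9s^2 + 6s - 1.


Reverse power rule on each term:
  ∫ 4s^3 ds = s^4
  ∫ -9s^2 ds = -3s^3
  ∫ 6s ds = 3s^2
  ∫ -1 ds = -s
F(s) = s^4 - 3s^3 + 3s^2 - s + C


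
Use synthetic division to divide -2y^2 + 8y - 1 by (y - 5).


Synthetic division with c = 5. Coefficients: -2, 8, -1
Bring down -2.
  -2 * 5 = -10; -10 + 8 = -2
  -2 * 5 = -10; -10 - 1 = -11
Quotient: -2y - 2, Remainder: -11


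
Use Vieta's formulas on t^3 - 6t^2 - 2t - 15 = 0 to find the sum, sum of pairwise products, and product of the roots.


Monic cubic t^3+bt^2+ct+d=0: sum=-b, pairwise sum=c, product=-d.
b=-6, c=-2, d=-15
r1+r2+r3 = 6
r1r2+r1r3+r2r3 = -2
r1r2r3 = 15


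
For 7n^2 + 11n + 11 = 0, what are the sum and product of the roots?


For an^2+bn+c=0: sum = -b/a, product = c/a.
a=7, b=11, c=11
Sum = -(11)/7 = -11/7
Product = (11)/7 = 11/7


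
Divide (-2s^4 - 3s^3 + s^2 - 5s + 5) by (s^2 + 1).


(-2s^4 - 3s^3 + s^2 - 5s + 5) / (s^2 + 1)
Step 1: -2s^2 * (s^2 + 1) = -2s^4 - 2s^2; subtract.
Step 2: -3s * (s^2 + 1) = -3s^3 - 3s; subtract.
Step 3: 3 * (s^2 + 1) = 3s^2 + 3; subtract.
Quotient: -2s^2 - 3s + 3, Remainder: -2s + 2


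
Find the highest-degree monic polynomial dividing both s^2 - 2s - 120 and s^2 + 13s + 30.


Factor each:
  s^2 - 2s - 120 = (s + 10)(s - 12)
  s^2 + 13s + 30 = (s + 10)(s + 3)
Common monic factor: s + 10


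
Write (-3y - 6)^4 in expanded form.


Expand (-3y - 6)^4 by repeated multiplication:
  (-3y - 6)^2 = 9y^2 + 36y + 36
  (-3y - 6)^3 = -27y^3 - 162y^2 - 324y - 216
= 81y^4 + 648y^3 + 1944y^2 + 2592y + 1296


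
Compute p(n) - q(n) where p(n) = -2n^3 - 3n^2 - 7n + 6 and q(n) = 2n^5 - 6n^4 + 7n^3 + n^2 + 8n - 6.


Distribute the minus sign:
  (-2n^3 - 3n^2 - 7n + 6)
- (2n^5 - 6n^4 + 7n^3 + n^2 + 8n - 6)
Negate second polynomial: -2n^5 + 6n^4 - 7n^3 - n^2 - 8n + 6
Add: -2n^5 + 6n^4 - 9n^3 - 4n^2 - 15n + 12


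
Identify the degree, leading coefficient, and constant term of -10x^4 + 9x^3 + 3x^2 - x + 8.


Highest power of x is 4, with coefficient -10. Constant term is 8.
Degree = 4, leading coefficient = -10, constant term = 8


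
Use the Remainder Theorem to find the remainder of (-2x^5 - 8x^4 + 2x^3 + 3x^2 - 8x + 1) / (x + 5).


By the Remainder Theorem, the remainder equals p(-5):
  -2*(-5)^5 = 6250
  -8*(-5)^4 = -5000
  2*(-5)^3 = -250
  3*(-5)^2 = 75
  -8*(-5)^1 = 40
  constant: 1
Sum: 6250 - 5000 - 250 + 75 + 40 + 1 = 1116


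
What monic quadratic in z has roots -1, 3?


p(z) = (z + 1)(z - 3)
Expand: z^2 - 2z - 3


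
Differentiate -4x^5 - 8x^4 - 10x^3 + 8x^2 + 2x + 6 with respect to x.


Apply the power rule term by term:
  d/dx(-4x^5) = -20x^4
  d/dx(-8x^4) = -32x^3
  d/dx(-10x^3) = -30x^2
  d/dx(8x^2) = 16x
  d/dx(2x) = 2
  d/dx(6) = 0
p'(x) = -20x^4 - 32x^3 - 30x^2 + 16x + 2


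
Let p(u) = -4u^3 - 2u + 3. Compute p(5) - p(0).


p(5) = -507
p(0) = 3
p(5) - p(0) = -507 - 3 = -510


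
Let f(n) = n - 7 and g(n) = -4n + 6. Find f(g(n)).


Substitute g(n) into f:
f(g(n)) = 1*(-4n + 6) + (-7)
Expand and combine: -4n - 1


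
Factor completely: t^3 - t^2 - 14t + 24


Try integer roots (divisors of 24). t=-4: p(-4)=0.
Divide out (t + 4): quotient is t^2 - 5t + 6.
Factor the quadratic: (t - 3)(t - 2)
Result: (t + 4)(t - 3)(t - 2)


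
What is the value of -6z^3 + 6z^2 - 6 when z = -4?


Using direct substitution:
  -6 * (-4)^3 = 384
  6 * (-4)^2 = 96
  0 * (-4)^1 = 0
  constant: -6
Sum = 384 + 96 + 0 - 6 = 474


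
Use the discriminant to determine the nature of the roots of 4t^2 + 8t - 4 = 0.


D = b^2 - 4ac = (8)^2 - 4(4)(-4) = 64 + 64 = 128
Since D > 0: two distinct irrational roots


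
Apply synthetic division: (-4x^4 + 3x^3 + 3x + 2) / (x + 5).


Synthetic division with c = -5. Coefficients: -4, 3, 0, 3, 2
Bring down -4.
  -4 * -5 = 20; 20 + 3 = 23
  23 * -5 = -115; -115 + 0 = -115
  -115 * -5 = 575; 575 + 3 = 578
  578 * -5 = -2890; -2890 + 2 = -2888
Quotient: -4x^3 + 23x^2 - 115x + 578, Remainder: -2888


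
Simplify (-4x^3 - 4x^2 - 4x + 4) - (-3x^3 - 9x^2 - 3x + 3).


Distribute the minus sign:
  (-4x^3 - 4x^2 - 4x + 4)
- (-3x^3 - 9x^2 - 3x + 3)
Negate second polynomial: 3x^3 + 9x^2 + 3x - 3
Add: -x^3 + 5x^2 - x + 1


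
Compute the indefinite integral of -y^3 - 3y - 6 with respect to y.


Reverse power rule on each term:
  ∫ -y^3 dy = -(1/4)y^4
  ∫ -3y dy = -(3/2)y^2
  ∫ -6 dy = -6y
F(y) = -(1/4)y^4 - (3/2)y^2 - 6y + C


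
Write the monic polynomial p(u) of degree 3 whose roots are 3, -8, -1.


p(u) = (u - 3)(u + 8)(u + 1)
Expand: u^3 + 6u^2 - 19u - 24


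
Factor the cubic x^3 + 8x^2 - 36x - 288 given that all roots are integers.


Try integer roots (divisors of -288). x=-8: p(-8)=0.
Divide out (x + 8): quotient is x^2 - 36.
Factor the quadratic: (x - 6)(x + 6)
Result: (x + 8)(x - 6)(x + 6)


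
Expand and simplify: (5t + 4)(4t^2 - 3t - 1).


Distribute each term of the first polynomial:
  (5t)(4t^2 - 3t - 1) = 20t^3 - 15t^2 - 5t
  (4)(4t^2 - 3t - 1) = 16t^2 - 12t - 4
Sum: 20t^3 + t^2 - 17t - 4


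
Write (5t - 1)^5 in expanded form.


Expand (5t - 1)^5 by repeated multiplication:
  (5t - 1)^2 = 25t^2 - 10t + 1
  (5t - 1)^3 = 125t^3 - 75t^2 + 15t - 1
  (5t - 1)^4 = 625t^4 - 500t^3 + 150t^2 - 20t + 1
= 3125t^5 - 3125t^4 + 1250t^3 - 250t^2 + 25t - 1


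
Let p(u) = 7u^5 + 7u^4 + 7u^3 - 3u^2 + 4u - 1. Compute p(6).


Using direct substitution:
  7 * (6)^5 = 54432
  7 * (6)^4 = 9072
  7 * (6)^3 = 1512
  -3 * (6)^2 = -108
  4 * (6)^1 = 24
  constant: -1
Sum = 54432 + 9072 + 1512 - 108 + 24 - 1 = 64931


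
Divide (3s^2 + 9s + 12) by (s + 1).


(3s^2 + 9s + 12) / (s + 1)
Step 1: 3s * (s + 1) = 3s^2 + 3s; subtract.
Step 2: 6 * (s + 1) = 6s + 6; subtract.
Quotient: 3s + 6, Remainder: 6


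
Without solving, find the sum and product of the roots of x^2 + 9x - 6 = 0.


For ax^2+bx+c=0: sum = -b/a, product = c/a.
a=1, b=9, c=-6
Sum = -(9)/1 = -9
Product = (-6)/1 = -6


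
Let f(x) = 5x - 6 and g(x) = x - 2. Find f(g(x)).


Substitute g(x) into f:
f(g(x)) = 5*(x - 2) + (-6)
Expand and combine: 5x - 16


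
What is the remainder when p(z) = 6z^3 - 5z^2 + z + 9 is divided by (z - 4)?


By the Remainder Theorem, the remainder equals p(4):
  6*(4)^3 = 384
  -5*(4)^2 = -80
  1*(4)^1 = 4
  constant: 9
Sum: 384 - 80 + 4 + 9 = 317


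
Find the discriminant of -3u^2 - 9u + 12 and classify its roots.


D = b^2 - 4ac = (-9)^2 - 4(-3)(12) = 81 + 144 = 225
Since D > 0: two distinct rational roots


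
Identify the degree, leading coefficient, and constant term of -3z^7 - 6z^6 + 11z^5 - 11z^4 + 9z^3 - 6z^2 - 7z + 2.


Highest power of z is 7, with coefficient -3. Constant term is 2.
Degree = 7, leading coefficient = -3, constant term = 2


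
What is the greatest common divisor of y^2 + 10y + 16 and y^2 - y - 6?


Factor each:
  y^2 + 10y + 16 = (y + 2)(y + 8)
  y^2 - y - 6 = (y + 2)(y - 3)
Common monic factor: y + 2


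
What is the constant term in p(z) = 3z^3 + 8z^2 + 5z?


Read off the constant term: 0


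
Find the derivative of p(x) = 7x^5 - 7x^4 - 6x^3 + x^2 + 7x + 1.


Apply the power rule term by term:
  d/dx(7x^5) = 35x^4
  d/dx(-7x^4) = -28x^3
  d/dx(-6x^3) = -18x^2
  d/dx(x^2) = 2x
  d/dx(7x) = 7
  d/dx(1) = 0
p'(x) = 35x^4 - 28x^3 - 18x^2 + 2x + 7


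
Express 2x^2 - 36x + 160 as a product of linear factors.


Roots satisfy r1 + r2 = -b/a = 18 and r1*r2 = c/a = 80.
So r1 = 10, r2 = 8.
2x^2 - 36x + 160 = 2(x - r1)(x - r2) = 2(x - 10)(x - 8)


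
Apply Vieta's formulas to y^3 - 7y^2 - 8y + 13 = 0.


Monic cubic y^3+by^2+cy+d=0: sum=-b, pairwise sum=c, product=-d.
b=-7, c=-8, d=13
r1+r2+r3 = 7
r1r2+r1r3+r2r3 = -8
r1r2r3 = -13


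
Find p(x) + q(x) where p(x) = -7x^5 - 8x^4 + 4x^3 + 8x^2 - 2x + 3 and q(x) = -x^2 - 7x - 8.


Align terms by degree and add:
  -7x^5 - 8x^4 + 4x^3 + 8x^2 - 2x + 3
  -x^2 - 7x - 8
= -7x^5 - 8x^4 + 4x^3 + 7x^2 - 9x - 5


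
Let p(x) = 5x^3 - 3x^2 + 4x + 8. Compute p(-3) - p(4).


p(-3) = -166
p(4) = 296
p(-3) - p(4) = -166 - 296 = -462


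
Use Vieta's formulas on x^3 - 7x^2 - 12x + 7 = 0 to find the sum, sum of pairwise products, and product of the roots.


Monic cubic x^3+bx^2+cx+d=0: sum=-b, pairwise sum=c, product=-d.
b=-7, c=-12, d=7
r1+r2+r3 = 7
r1r2+r1r3+r2r3 = -12
r1r2r3 = -7


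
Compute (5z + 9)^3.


Expand (5z + 9)^3 by repeated multiplication:
  (5z + 9)^2 = 25z^2 + 90z + 81
= 125z^3 + 675z^2 + 1215z + 729


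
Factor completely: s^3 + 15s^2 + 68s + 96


Try integer roots (divisors of 96). s=-4: p(-4)=0.
Divide out (s + 4): quotient is s^2 + 11s + 24.
Factor the quadratic: (s + 8)(s + 3)
Result: (s + 4)(s + 8)(s + 3)


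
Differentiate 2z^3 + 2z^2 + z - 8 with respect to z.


Apply the power rule term by term:
  d/dz(2z^3) = 6z^2
  d/dz(2z^2) = 4z
  d/dz(z) = 1
  d/dz(-8) = 0
p'(z) = 6z^2 + 4z + 1


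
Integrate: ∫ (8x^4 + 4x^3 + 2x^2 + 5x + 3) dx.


Reverse power rule on each term:
  ∫ 8x^4 dx = (8/5)x^5
  ∫ 4x^3 dx = x^4
  ∫ 2x^2 dx = (2/3)x^3
  ∫ 5x dx = (5/2)x^2
  ∫ 3 dx = 3x
F(x) = (8/5)x^5 + x^4 + (2/3)x^3 + (5/2)x^2 + 3x + C


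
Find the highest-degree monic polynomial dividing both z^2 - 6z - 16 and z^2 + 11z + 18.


Factor each:
  z^2 - 6z - 16 = (z + 2)(z - 8)
  z^2 + 11z + 18 = (z + 2)(z + 9)
Common monic factor: z + 2


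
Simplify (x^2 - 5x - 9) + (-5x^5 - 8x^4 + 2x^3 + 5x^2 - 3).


Align terms by degree and add:
  x^2 - 5x - 9
  -5x^5 - 8x^4 + 2x^3 + 5x^2 - 3
= -5x^5 - 8x^4 + 2x^3 + 6x^2 - 5x - 12


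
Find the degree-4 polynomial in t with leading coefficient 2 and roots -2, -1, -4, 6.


p(t) = 2(t + 2)(t + 1)(t + 4)(t - 6)
Expand: 2t^4 + 2t^3 - 56t^2 - 152t - 96


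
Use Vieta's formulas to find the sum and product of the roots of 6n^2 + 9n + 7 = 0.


For an^2+bn+c=0: sum = -b/a, product = c/a.
a=6, b=9, c=7
Sum = -(9)/6 = -3/2
Product = (7)/6 = 7/6


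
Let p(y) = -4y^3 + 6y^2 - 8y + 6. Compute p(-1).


Using direct substitution:
  -4 * (-1)^3 = 4
  6 * (-1)^2 = 6
  -8 * (-1)^1 = 8
  constant: 6
Sum = 4 + 6 + 8 + 6 = 24


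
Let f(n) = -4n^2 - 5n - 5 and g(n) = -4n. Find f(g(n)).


Substitute g(n) into f:
f(g(n)) = -4*(-4n)^2 + (-5)*(-4n) + (-5)
(-4n)^2 = 16n^2
Expand and combine: -64n^2 + 20n - 5


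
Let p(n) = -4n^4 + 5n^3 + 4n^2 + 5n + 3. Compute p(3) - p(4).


p(3) = -135
p(4) = -617
p(3) - p(4) = -135 + 617 = 482


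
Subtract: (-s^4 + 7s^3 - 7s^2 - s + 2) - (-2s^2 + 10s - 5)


Distribute the minus sign:
  (-s^4 + 7s^3 - 7s^2 - s + 2)
- (-2s^2 + 10s - 5)
Negate second polynomial: 2s^2 - 10s + 5
Add: -s^4 + 7s^3 - 5s^2 - 11s + 7


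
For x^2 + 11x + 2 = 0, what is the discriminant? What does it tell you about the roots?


D = b^2 - 4ac = (11)^2 - 4(1)(2) = 121 - 8 = 113
Since D > 0: two distinct irrational roots


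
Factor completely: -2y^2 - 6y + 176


Roots satisfy r1 + r2 = -b/a = -3 and r1*r2 = c/a = -88.
So r1 = -11, r2 = 8.
-2y^2 - 6y + 176 = -2(y - r1)(y - r2) = -2(y + 11)(y - 8)


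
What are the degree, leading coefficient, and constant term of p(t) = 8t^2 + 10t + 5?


Highest power of t is 2, with coefficient 8. Constant term is 5.
Degree = 2, leading coefficient = 8, constant term = 5


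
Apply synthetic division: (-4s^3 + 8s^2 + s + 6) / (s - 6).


Synthetic division with c = 6. Coefficients: -4, 8, 1, 6
Bring down -4.
  -4 * 6 = -24; -24 + 8 = -16
  -16 * 6 = -96; -96 + 1 = -95
  -95 * 6 = -570; -570 + 6 = -564
Quotient: -4s^2 - 16s - 95, Remainder: -564


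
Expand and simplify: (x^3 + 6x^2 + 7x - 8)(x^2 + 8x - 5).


Distribute each term of the first polynomial:
  (x^3)(x^2 + 8x - 5) = x^5 + 8x^4 - 5x^3
  (6x^2)(x^2 + 8x - 5) = 6x^4 + 48x^3 - 30x^2
  (7x)(x^2 + 8x - 5) = 7x^3 + 56x^2 - 35x
  (-8)(x^2 + 8x - 5) = -8x^2 - 64x + 40
Sum: x^5 + 14x^4 + 50x^3 + 18x^2 - 99x + 40


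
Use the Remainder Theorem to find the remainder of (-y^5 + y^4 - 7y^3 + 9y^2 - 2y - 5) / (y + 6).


By the Remainder Theorem, the remainder equals p(-6):
  -1*(-6)^5 = 7776
  1*(-6)^4 = 1296
  -7*(-6)^3 = 1512
  9*(-6)^2 = 324
  -2*(-6)^1 = 12
  constant: -5
Sum: 7776 + 1296 + 1512 + 324 + 12 - 5 = 10915


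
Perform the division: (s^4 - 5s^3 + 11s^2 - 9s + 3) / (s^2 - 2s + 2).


(s^4 - 5s^3 + 11s^2 - 9s + 3) / (s^2 - 2s + 2)
Step 1: s^2 * (s^2 - 2s + 2) = s^4 - 2s^3 + 2s^2; subtract.
Step 2: -3s * (s^2 - 2s + 2) = -3s^3 + 6s^2 - 6s; subtract.
Step 3: 3 * (s^2 - 2s + 2) = 3s^2 - 6s + 6; subtract.
Quotient: s^2 - 3s + 3, Remainder: 3s - 3


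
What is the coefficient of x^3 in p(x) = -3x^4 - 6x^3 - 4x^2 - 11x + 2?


Read off the coefficient of x^3: -6


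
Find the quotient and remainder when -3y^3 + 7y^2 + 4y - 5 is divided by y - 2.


(-3y^3 + 7y^2 + 4y - 5) / (y - 2)
Step 1: -3y^2 * (y - 2) = -3y^3 + 6y^2; subtract.
Step 2: y * (y - 2) = y^2 - 2y; subtract.
Step 3: 6 * (y - 2) = 6y - 12; subtract.
Quotient: -3y^2 + y + 6, Remainder: 7


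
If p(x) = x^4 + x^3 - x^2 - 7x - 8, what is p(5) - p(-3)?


p(5) = 682
p(-3) = 58
p(5) - p(-3) = 682 - 58 = 624


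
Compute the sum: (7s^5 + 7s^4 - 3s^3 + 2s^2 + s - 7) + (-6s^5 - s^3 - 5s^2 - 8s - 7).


Align terms by degree and add:
  7s^5 + 7s^4 - 3s^3 + 2s^2 + s - 7
  -6s^5 - s^3 - 5s^2 - 8s - 7
= s^5 + 7s^4 - 4s^3 - 3s^2 - 7s - 14


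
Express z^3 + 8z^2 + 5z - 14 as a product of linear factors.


Try integer roots (divisors of -14). z=-2: p(-2)=0.
Divide out (z + 2): quotient is z^2 + 6z - 7.
Factor the quadratic: (z - 1)(z + 7)
Result: (z + 2)(z - 1)(z + 7)


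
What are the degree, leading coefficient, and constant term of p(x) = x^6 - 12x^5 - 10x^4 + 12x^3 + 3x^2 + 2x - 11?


Highest power of x is 6, with coefficient 1. Constant term is -11.
Degree = 6, leading coefficient = 1, constant term = -11


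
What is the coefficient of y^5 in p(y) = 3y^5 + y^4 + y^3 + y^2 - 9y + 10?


Read off the coefficient of y^5: 3


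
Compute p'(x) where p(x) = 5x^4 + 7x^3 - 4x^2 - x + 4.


Apply the power rule term by term:
  d/dx(5x^4) = 20x^3
  d/dx(7x^3) = 21x^2
  d/dx(-4x^2) = -8x
  d/dx(-x) = -1
  d/dx(4) = 0
p'(x) = 20x^3 + 21x^2 - 8x - 1


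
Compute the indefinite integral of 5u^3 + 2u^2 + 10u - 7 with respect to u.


Reverse power rule on each term:
  ∫ 5u^3 du = (5/4)u^4
  ∫ 2u^2 du = (2/3)u^3
  ∫ 10u du = 5u^2
  ∫ -7 du = -7u
F(u) = (5/4)u^4 + (2/3)u^3 + 5u^2 - 7u + C


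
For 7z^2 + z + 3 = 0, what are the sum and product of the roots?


For az^2+bz+c=0: sum = -b/a, product = c/a.
a=7, b=1, c=3
Sum = -(1)/7 = -1/7
Product = (3)/7 = 3/7


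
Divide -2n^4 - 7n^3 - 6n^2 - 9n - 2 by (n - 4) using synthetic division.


Synthetic division with c = 4. Coefficients: -2, -7, -6, -9, -2
Bring down -2.
  -2 * 4 = -8; -8 - 7 = -15
  -15 * 4 = -60; -60 - 6 = -66
  -66 * 4 = -264; -264 - 9 = -273
  -273 * 4 = -1092; -1092 - 2 = -1094
Quotient: -2n^3 - 15n^2 - 66n - 273, Remainder: -1094


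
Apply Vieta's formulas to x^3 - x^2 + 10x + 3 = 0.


Monic cubic x^3+bx^2+cx+d=0: sum=-b, pairwise sum=c, product=-d.
b=-1, c=10, d=3
r1+r2+r3 = 1
r1r2+r1r3+r2r3 = 10
r1r2r3 = -3


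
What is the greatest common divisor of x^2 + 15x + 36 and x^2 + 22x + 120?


Factor each:
  x^2 + 15x + 36 = (x + 12)(x + 3)
  x^2 + 22x + 120 = (x + 12)(x + 10)
Common monic factor: x + 12


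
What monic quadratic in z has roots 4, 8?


p(z) = (z - 4)(z - 8)
Expand: z^2 - 12z + 32


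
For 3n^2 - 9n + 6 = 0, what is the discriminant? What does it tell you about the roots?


D = b^2 - 4ac = (-9)^2 - 4(3)(6) = 81 - 72 = 9
Since D > 0: two distinct rational roots


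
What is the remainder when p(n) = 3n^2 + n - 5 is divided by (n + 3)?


By the Remainder Theorem, the remainder equals p(-3):
  3*(-3)^2 = 27
  1*(-3)^1 = -3
  constant: -5
Sum: 27 - 3 - 5 = 19


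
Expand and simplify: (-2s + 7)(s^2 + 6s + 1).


Distribute each term of the first polynomial:
  (-2s)(s^2 + 6s + 1) = -2s^3 - 12s^2 - 2s
  (7)(s^2 + 6s + 1) = 7s^2 + 42s + 7
Sum: -2s^3 - 5s^2 + 40s + 7


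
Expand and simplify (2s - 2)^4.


Expand (2s - 2)^4 by repeated multiplication:
  (2s - 2)^2 = 4s^2 - 8s + 4
  (2s - 2)^3 = 8s^3 - 24s^2 + 24s - 8
= 16s^4 - 64s^3 + 96s^2 - 64s + 16


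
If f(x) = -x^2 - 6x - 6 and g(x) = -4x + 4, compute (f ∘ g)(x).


Substitute g(x) into f:
f(g(x)) = -1*(-4x + 4)^2 + (-6)*(-4x + 4) + (-6)
(-4x + 4)^2 = 16x^2 - 32x + 16
Expand and combine: -16x^2 + 56x - 46


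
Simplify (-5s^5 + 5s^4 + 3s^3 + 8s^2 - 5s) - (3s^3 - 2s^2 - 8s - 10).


Distribute the minus sign:
  (-5s^5 + 5s^4 + 3s^3 + 8s^2 - 5s)
- (3s^3 - 2s^2 - 8s - 10)
Negate second polynomial: -3s^3 + 2s^2 + 8s + 10
Add: -5s^5 + 5s^4 + 10s^2 + 3s + 10


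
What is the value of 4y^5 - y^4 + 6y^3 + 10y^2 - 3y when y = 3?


Using direct substitution:
  4 * (3)^5 = 972
  -1 * (3)^4 = -81
  6 * (3)^3 = 162
  10 * (3)^2 = 90
  -3 * (3)^1 = -9
  constant: 0
Sum = 972 - 81 + 162 + 90 - 9 + 0 = 1134


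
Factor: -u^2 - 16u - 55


Roots satisfy r1 + r2 = -b/a = -16 and r1*r2 = c/a = 55.
So r1 = -5, r2 = -11.
-u^2 - 16u - 55 = -(u - r1)(u - r2) = -(u + 5)(u + 11)


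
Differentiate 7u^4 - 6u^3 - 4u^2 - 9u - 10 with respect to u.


Apply the power rule term by term:
  d/du(7u^4) = 28u^3
  d/du(-6u^3) = -18u^2
  d/du(-4u^2) = -8u
  d/du(-9u) = -9
  d/du(-10) = 0
p'(u) = 28u^3 - 18u^2 - 8u - 9


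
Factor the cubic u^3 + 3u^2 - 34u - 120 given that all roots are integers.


Try integer roots (divisors of -120). u=-4: p(-4)=0.
Divide out (u + 4): quotient is u^2 - u - 30.
Factor the quadratic: (u - 6)(u + 5)
Result: (u + 4)(u - 6)(u + 5)


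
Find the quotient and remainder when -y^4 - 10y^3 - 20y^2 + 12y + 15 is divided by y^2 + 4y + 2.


(-y^4 - 10y^3 - 20y^2 + 12y + 15) / (y^2 + 4y + 2)
Step 1: -y^2 * (y^2 + 4y + 2) = -y^4 - 4y^3 - 2y^2; subtract.
Step 2: -6y * (y^2 + 4y + 2) = -6y^3 - 24y^2 - 12y; subtract.
Step 3: 6 * (y^2 + 4y + 2) = 6y^2 + 24y + 12; subtract.
Quotient: -y^2 - 6y + 6, Remainder: 3


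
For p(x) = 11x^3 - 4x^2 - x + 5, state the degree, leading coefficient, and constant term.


Highest power of x is 3, with coefficient 11. Constant term is 5.
Degree = 3, leading coefficient = 11, constant term = 5


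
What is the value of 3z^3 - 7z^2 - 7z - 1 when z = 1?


Using direct substitution:
  3 * (1)^3 = 3
  -7 * (1)^2 = -7
  -7 * (1)^1 = -7
  constant: -1
Sum = 3 - 7 - 7 - 1 = -12


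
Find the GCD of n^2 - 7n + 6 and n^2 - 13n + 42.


Factor each:
  n^2 - 7n + 6 = (n - 6)(n - 1)
  n^2 - 13n + 42 = (n - 6)(n - 7)
Common monic factor: n - 6


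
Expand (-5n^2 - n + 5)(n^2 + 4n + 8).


Distribute each term of the first polynomial:
  (-5n^2)(n^2 + 4n + 8) = -5n^4 - 20n^3 - 40n^2
  (-n)(n^2 + 4n + 8) = -n^3 - 4n^2 - 8n
  (5)(n^2 + 4n + 8) = 5n^2 + 20n + 40
Sum: -5n^4 - 21n^3 - 39n^2 + 12n + 40


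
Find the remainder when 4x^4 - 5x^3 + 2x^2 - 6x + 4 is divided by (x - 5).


By the Remainder Theorem, the remainder equals p(5):
  4*(5)^4 = 2500
  -5*(5)^3 = -625
  2*(5)^2 = 50
  -6*(5)^1 = -30
  constant: 4
Sum: 2500 - 625 + 50 - 30 + 4 = 1899


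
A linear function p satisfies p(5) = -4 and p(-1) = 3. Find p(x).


p(x) = mx + b. Using p(5)=-4, p(-1)=3:
m = (-4 - 3)/(5 + 1) = -7/6 = -7/6
b = -4 - m*(5) = -4 + 35/6 = 11/6
p(x) = -(7/6)x + (11/6)


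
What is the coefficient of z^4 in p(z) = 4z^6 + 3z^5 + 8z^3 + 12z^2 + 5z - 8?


Read off the coefficient of z^4: 0


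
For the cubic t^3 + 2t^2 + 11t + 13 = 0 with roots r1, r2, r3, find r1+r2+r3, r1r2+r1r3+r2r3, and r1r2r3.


Monic cubic t^3+bt^2+ct+d=0: sum=-b, pairwise sum=c, product=-d.
b=2, c=11, d=13
r1+r2+r3 = -2
r1r2+r1r3+r2r3 = 11
r1r2r3 = -13


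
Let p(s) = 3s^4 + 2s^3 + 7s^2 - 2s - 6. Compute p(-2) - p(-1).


p(-2) = 58
p(-1) = 4
p(-2) - p(-1) = 58 - 4 = 54


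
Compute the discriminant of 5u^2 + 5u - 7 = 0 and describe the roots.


D = b^2 - 4ac = (5)^2 - 4(5)(-7) = 25 + 140 = 165
Since D > 0: two distinct irrational roots


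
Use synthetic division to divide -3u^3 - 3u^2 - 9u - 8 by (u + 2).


Synthetic division with c = -2. Coefficients: -3, -3, -9, -8
Bring down -3.
  -3 * -2 = 6; 6 - 3 = 3
  3 * -2 = -6; -6 - 9 = -15
  -15 * -2 = 30; 30 - 8 = 22
Quotient: -3u^2 + 3u - 15, Remainder: 22


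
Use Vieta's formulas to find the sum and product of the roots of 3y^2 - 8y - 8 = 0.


For ay^2+by+c=0: sum = -b/a, product = c/a.
a=3, b=-8, c=-8
Sum = -(-8)/3 = 8/3
Product = (-8)/3 = -8/3


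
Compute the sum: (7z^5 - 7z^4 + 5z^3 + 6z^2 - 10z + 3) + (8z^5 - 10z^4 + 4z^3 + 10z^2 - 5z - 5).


Align terms by degree and add:
  7z^5 - 7z^4 + 5z^3 + 6z^2 - 10z + 3
+ 8z^5 - 10z^4 + 4z^3 + 10z^2 - 5z - 5
= 15z^5 - 17z^4 + 9z^3 + 16z^2 - 15z - 2


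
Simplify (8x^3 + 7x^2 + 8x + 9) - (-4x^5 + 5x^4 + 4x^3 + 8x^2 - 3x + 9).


Distribute the minus sign:
  (8x^3 + 7x^2 + 8x + 9)
- (-4x^5 + 5x^4 + 4x^3 + 8x^2 - 3x + 9)
Negate second polynomial: 4x^5 - 5x^4 - 4x^3 - 8x^2 + 3x - 9
Add: 4x^5 - 5x^4 + 4x^3 - x^2 + 11x


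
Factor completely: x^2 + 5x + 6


Roots satisfy r1 + r2 = -b/a = -5 and r1*r2 = c/a = 6.
So r1 = -2, r2 = -3.
x^2 + 5x + 6 = (x - r1)(x - r2) = (x + 2)(x + 3)


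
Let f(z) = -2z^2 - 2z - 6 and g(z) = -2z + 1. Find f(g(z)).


Substitute g(z) into f:
f(g(z)) = -2*(-2z + 1)^2 + (-2)*(-2z + 1) + (-6)
(-2z + 1)^2 = 4z^2 - 4z + 1
Expand and combine: -8z^2 + 12z - 10


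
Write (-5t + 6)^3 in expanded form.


Expand (-5t + 6)^3 by repeated multiplication:
  (-5t + 6)^2 = 25t^2 - 60t + 36
= -125t^3 + 450t^2 - 540t + 216


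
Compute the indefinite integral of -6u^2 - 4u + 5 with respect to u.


Reverse power rule on each term:
  ∫ -6u^2 du = -2u^3
  ∫ -4u du = -2u^2
  ∫ 5 du = 5u
F(u) = -2u^3 - 2u^2 + 5u + C


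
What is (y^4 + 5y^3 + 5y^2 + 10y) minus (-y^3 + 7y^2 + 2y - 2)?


Distribute the minus sign:
  (y^4 + 5y^3 + 5y^2 + 10y)
- (-y^3 + 7y^2 + 2y - 2)
Negate second polynomial: y^3 - 7y^2 - 2y + 2
Add: y^4 + 6y^3 - 2y^2 + 8y + 2


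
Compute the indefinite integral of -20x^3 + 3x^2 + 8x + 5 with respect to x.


Reverse power rule on each term:
  ∫ -20x^3 dx = -5x^4
  ∫ 3x^2 dx = x^3
  ∫ 8x dx = 4x^2
  ∫ 5 dx = 5x
F(x) = -5x^4 + x^3 + 4x^2 + 5x + C


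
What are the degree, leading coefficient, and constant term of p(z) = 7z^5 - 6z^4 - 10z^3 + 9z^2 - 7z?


Highest power of z is 5, with coefficient 7. Constant term is 0.
Degree = 5, leading coefficient = 7, constant term = 0


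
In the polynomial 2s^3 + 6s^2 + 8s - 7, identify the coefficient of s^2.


Read off the coefficient of s^2: 6


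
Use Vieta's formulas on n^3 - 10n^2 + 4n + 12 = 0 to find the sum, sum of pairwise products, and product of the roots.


Monic cubic n^3+bn^2+cn+d=0: sum=-b, pairwise sum=c, product=-d.
b=-10, c=4, d=12
r1+r2+r3 = 10
r1r2+r1r3+r2r3 = 4
r1r2r3 = -12


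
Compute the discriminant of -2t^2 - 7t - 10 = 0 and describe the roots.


D = b^2 - 4ac = (-7)^2 - 4(-2)(-10) = 49 - 80 = -31
Since D < 0: two complex conjugate roots (no real roots)


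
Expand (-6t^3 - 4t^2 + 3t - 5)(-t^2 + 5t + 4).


Distribute each term of the first polynomial:
  (-6t^3)(-t^2 + 5t + 4) = 6t^5 - 30t^4 - 24t^3
  (-4t^2)(-t^2 + 5t + 4) = 4t^4 - 20t^3 - 16t^2
  (3t)(-t^2 + 5t + 4) = -3t^3 + 15t^2 + 12t
  (-5)(-t^2 + 5t + 4) = 5t^2 - 25t - 20
Sum: 6t^5 - 26t^4 - 47t^3 + 4t^2 - 13t - 20


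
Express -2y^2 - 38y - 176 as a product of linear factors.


Roots satisfy r1 + r2 = -b/a = -19 and r1*r2 = c/a = 88.
So r1 = -11, r2 = -8.
-2y^2 - 38y - 176 = -2(y - r1)(y - r2) = -2(y + 11)(y + 8)


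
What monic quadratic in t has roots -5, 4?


p(t) = (t + 5)(t - 4)
Expand: t^2 + t - 20


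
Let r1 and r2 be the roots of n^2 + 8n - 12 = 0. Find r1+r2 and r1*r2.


For an^2+bn+c=0: sum = -b/a, product = c/a.
a=1, b=8, c=-12
Sum = -(8)/1 = -8
Product = (-12)/1 = -12


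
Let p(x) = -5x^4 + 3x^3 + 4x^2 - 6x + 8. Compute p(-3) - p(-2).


p(-3) = -424
p(-2) = -68
p(-3) - p(-2) = -424 + 68 = -356


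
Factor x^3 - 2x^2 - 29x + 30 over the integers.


Try integer roots (divisors of 30). x=-5: p(-5)=0.
Divide out (x + 5): quotient is x^2 - 7x + 6.
Factor the quadratic: (x - 1)(x - 6)
Result: (x + 5)(x - 1)(x - 6)
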